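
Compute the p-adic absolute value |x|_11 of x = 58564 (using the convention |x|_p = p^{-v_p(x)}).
|58564|_11 = 1/14641

Step 1 — compute v_11(x) by factoring powers of 11 out of the numerator and denominator: v_11(58564) = 4. Step 2 — apply |x|_p = p^{-v_p(x)} = 11^{-4} = 1/14641.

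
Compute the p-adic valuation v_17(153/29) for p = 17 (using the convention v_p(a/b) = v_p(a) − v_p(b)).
v_17(153/29) = 1

Factor powers of 17 from the numerator and denominator of the reduced fraction: 153 = 17^1 · 9 and 29 = 17^0 · 29. Apply v_p(a/b) = v_p(a) − v_p(b): v_17(153/29) = 1 − 0 = 1.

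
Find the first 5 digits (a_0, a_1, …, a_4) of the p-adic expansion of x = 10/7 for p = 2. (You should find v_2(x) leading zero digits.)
(a_0, …, a_4) = (0, 1, 1, 0, 0)

v_2(10/7) = 1, so a_0 = ... = a_0 = 0. Factor out: x = 2^1 · u with u = 5/7 a unit in ℤ_2. Expand u iteratively via a_{v+i} = u_i mod 2, u_{i+1} = (u_i − a_{v+i})/2:
  u_0 = 5/7;  a_1 = 1;  u_1 = (u_0 − 1)/2 = -1/7
  u_1 = -1/7;  a_2 = 1;  u_2 = (u_1 − 1)/2 = -4/7
  u_2 = -4/7;  a_3 = 0;  u_3 = (u_2 − 0)/2 = -2/7
  u_3 = -2/7;  a_4 = 0;  u_4 = (u_3 − 0)/2 = -1/7
Digits: (0, 1, 1, 0, 0).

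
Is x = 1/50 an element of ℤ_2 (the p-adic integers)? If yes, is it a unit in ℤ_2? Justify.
x ∉ ℤ_2 (v_2(x) = -1 < 0)

ℤ_2 = {x ∈ ℚ_2 : v_2(x) ≥ 0} and ℤ_2^× = {x ∈ ℤ_2 : v_2(x) = 0}. Here v_2(1/50) = v_2(num) − v_2(den) = -1; compare against these criteria.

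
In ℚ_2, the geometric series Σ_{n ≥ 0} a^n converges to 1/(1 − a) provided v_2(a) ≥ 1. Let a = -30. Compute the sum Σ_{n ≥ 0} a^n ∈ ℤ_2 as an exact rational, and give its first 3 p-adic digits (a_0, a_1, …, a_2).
Σ a^n = 1/(1 − a) = 1/31;  first 3 digits = (1, 1, 1)

v_2(a) = 1 ≥ 1, so the series converges in ℤ_2 to 1/(1 − a) = 1/(1 − (-30)) = 1/31. Expand this rational in ℤ_2: compute digits iteratively via d_i = x_i mod 2, x_{i+1} = (x_i − d_i)/2. The first 3 digits are (1, 1, 1).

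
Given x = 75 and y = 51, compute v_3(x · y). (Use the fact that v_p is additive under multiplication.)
v_3(3825) = 2

v_p(x) = 1 (factor: 75 = 3^1 · 25); v_p(y) = 1 (factor: 51 = 3^1 · 17). Additivity: v_p(xy) = v_p(x) + v_p(y) = 1 + 1 = 2. (Direct check: xy = 3825 = 3^2 · (425).)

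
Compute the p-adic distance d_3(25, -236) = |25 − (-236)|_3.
d_3(25, -236) = 1/9

Step 1 — x − y = 25 − (-236) = 261. Step 2 — v_3(261) = 2 (factor: 261 = (3^2 · 29); the sign does not affect v_p). Step 3 — |x − y|_3 = 3^{-2} = 1/9.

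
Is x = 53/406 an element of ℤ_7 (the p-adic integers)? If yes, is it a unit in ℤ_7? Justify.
x ∉ ℤ_7 (v_7(x) = -1 < 0)

ℤ_7 = {x ∈ ℚ_7 : v_7(x) ≥ 0} and ℤ_7^× = {x ∈ ℤ_7 : v_7(x) = 0}. Here v_7(53/406) = v_7(num) − v_7(den) = -1; compare against these criteria.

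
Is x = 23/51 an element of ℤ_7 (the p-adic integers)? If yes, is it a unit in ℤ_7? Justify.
x ∈ ℤ_7^× (unit); v_7(x) = 0

ℤ_7 = {x ∈ ℚ_7 : v_7(x) ≥ 0} and ℤ_7^× = {x ∈ ℤ_7 : v_7(x) = 0}. Here v_7(23/51) = v_7(num) − v_7(den) = 0; compare against these criteria.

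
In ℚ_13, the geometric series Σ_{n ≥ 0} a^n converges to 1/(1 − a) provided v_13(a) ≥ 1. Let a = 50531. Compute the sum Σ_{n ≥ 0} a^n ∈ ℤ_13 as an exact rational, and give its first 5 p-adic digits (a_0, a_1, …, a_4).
Σ a^n = 1/(1 − a) = -1/50530;  first 5 digits = (1, 0, 0, 10, 1)

v_13(a) = 3 ≥ 1, so the series converges in ℤ_13 to 1/(1 − a) = 1/(1 − 50531) = -1/50530. Expand this rational in ℤ_13: compute digits iteratively via d_i = x_i mod 13, x_{i+1} = (x_i − d_i)/13. The first 5 digits are (1, 0, 0, 10, 1).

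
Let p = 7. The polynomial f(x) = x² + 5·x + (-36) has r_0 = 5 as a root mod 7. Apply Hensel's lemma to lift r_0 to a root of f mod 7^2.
r_1 = 40 (mod 49)

Hensel: r_{i+1} = r_i − f(r_i)·(f′(r_i))^{-1} mod 7^{i+2}, f′(x) = 2x + 5. Iterate:
  r_0 = 5 (mod 7)
  r_1 = 40 (mod 49)
Final: r = 40 satisfies f(r) ≡ 0 mod 7^2.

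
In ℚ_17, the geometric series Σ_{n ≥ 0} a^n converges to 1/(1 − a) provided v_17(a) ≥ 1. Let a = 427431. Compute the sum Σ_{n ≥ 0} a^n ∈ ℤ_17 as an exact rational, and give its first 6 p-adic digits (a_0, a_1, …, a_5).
Σ a^n = 1/(1 − a) = -1/427430;  first 6 digits = (1, 0, 0, 2, 5, 0)

v_17(a) = 3 ≥ 1, so the series converges in ℤ_17 to 1/(1 − a) = 1/(1 − 427431) = -1/427430. Expand this rational in ℤ_17: compute digits iteratively via d_i = x_i mod 17, x_{i+1} = (x_i − d_i)/17. The first 6 digits are (1, 0, 0, 2, 5, 0).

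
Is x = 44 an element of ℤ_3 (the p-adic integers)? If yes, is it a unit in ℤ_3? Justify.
x ∈ ℤ_3^× (unit); v_3(x) = 0

ℤ_3 = {x ∈ ℚ_3 : v_3(x) ≥ 0} and ℤ_3^× = {x ∈ ℤ_3 : v_3(x) = 0}. Here v_3(44) = v_3(num) − v_3(den) = 0; compare against these criteria.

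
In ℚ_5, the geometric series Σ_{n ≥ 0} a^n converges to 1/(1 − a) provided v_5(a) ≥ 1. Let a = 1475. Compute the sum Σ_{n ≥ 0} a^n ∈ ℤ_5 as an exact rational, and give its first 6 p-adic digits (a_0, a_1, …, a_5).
Σ a^n = 1/(1 − a) = -1/1474;  first 6 digits = (1, 0, 4, 1, 3, 1)

v_5(a) = 2 ≥ 1, so the series converges in ℤ_5 to 1/(1 − a) = 1/(1 − 1475) = -1/1474. Expand this rational in ℤ_5: compute digits iteratively via d_i = x_i mod 5, x_{i+1} = (x_i − d_i)/5. The first 6 digits are (1, 0, 4, 1, 3, 1).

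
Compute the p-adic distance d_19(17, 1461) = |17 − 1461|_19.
d_19(17, 1461) = 1/361

Step 1 — x − y = 17 − 1461 = -1444. Step 2 — v_19(-1444) = 2 (factor: -1444 = −(19^2 · 4); the sign does not affect v_p). Step 3 — |x − y|_19 = 19^{-2} = 1/361.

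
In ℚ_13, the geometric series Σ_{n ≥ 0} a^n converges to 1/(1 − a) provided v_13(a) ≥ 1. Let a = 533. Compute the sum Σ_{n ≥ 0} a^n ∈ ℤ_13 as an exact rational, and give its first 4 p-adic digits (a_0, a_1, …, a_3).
Σ a^n = 1/(1 − a) = -1/532;  first 4 digits = (1, 2, 7, 7)

v_13(a) = 1 ≥ 1, so the series converges in ℤ_13 to 1/(1 − a) = 1/(1 − 533) = -1/532. Expand this rational in ℤ_13: compute digits iteratively via d_i = x_i mod 13, x_{i+1} = (x_i − d_i)/13. The first 4 digits are (1, 2, 7, 7).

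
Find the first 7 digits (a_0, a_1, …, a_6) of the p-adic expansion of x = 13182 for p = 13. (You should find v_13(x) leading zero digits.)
(a_0, …, a_6) = (0, 0, 0, 6, 0, 0, 0)

v_13(13182) = 3, so a_0 = ... = a_2 = 0. Factor out: x = 13^3 · u with u = 6 a unit in ℤ_13. Expand u iteratively via a_{v+i} = u_i mod 13, u_{i+1} = (u_i − a_{v+i})/13:
  u_0 = 6;  a_3 = 6;  u_1 = (u_0 − 6)/13 = 0
  u_1 = 0;  a_4 = 0;  u_2 = (u_1 − 0)/13 = 0
  u_2 = 0;  a_5 = 0;  u_3 = (u_2 − 0)/13 = 0
  u_3 = 0;  a_6 = 0;  u_4 = (u_3 − 0)/13 = 0
Digits: (0, 0, 0, 6, 0, 0, 0).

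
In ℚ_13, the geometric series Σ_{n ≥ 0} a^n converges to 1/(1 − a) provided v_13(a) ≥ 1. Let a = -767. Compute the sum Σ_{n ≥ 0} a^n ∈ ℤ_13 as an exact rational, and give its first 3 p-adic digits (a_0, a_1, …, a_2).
Σ a^n = 1/(1 − a) = 1/768;  first 3 digits = (1, 6, 5)

v_13(a) = 1 ≥ 1, so the series converges in ℤ_13 to 1/(1 − a) = 1/(1 − (-767)) = 1/768. Expand this rational in ℤ_13: compute digits iteratively via d_i = x_i mod 13, x_{i+1} = (x_i − d_i)/13. The first 3 digits are (1, 6, 5).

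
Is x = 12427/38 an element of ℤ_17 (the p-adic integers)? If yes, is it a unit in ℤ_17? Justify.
x ∈ ℤ_17 but not a unit; v_17(x) = 2 > 0

ℤ_17 = {x ∈ ℚ_17 : v_17(x) ≥ 0} and ℤ_17^× = {x ∈ ℤ_17 : v_17(x) = 0}. Here v_17(12427/38) = v_17(num) − v_17(den) = 2; compare against these criteria.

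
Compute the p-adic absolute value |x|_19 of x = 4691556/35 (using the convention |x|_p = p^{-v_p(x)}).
|4691556/35|_19 = 1/130321

Step 1 — compute v_19(x) by factoring powers of 19 out of the numerator and denominator: v_19(4691556/35) = 4. Step 2 — apply |x|_p = p^{-v_p(x)} = 19^{-4} = 1/130321.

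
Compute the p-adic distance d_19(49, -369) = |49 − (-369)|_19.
d_19(49, -369) = 1/19

Step 1 — x − y = 49 − (-369) = 418. Step 2 — v_19(418) = 1 (factor: 418 = (19^1 · 22); the sign does not affect v_p). Step 3 — |x − y|_19 = 19^{-1} = 1/19.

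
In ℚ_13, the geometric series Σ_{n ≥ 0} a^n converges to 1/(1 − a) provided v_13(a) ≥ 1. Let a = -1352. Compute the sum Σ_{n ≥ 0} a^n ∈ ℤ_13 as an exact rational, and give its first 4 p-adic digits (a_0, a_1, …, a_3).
Σ a^n = 1/(1 − a) = 1/1353;  first 4 digits = (1, 0, 5, 12)

v_13(a) = 2 ≥ 1, so the series converges in ℤ_13 to 1/(1 − a) = 1/(1 − (-1352)) = 1/1353. Expand this rational in ℤ_13: compute digits iteratively via d_i = x_i mod 13, x_{i+1} = (x_i − d_i)/13. The first 4 digits are (1, 0, 5, 12).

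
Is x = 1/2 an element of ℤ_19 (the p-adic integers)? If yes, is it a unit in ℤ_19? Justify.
x ∈ ℤ_19^× (unit); v_19(x) = 0

ℤ_19 = {x ∈ ℚ_19 : v_19(x) ≥ 0} and ℤ_19^× = {x ∈ ℤ_19 : v_19(x) = 0}. Here v_19(1/2) = v_19(num) − v_19(den) = 0; compare against these criteria.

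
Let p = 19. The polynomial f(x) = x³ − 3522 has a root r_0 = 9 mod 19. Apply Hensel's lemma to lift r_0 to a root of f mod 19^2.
r_1 = 123 (mod 361)

Hensel: r_{i+1} = r_i − f(r_i)/f′(r_i) mod 19^{i+2}, where f′(x) = 3x². Iterate:
  r_0 = 9 (mod 19)
  r_1 = 123 (mod 361)
Final: r = 123 with f(r) ≡ 0 mod 19^2.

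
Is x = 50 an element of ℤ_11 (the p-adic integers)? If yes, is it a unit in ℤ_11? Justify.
x ∈ ℤ_11^× (unit); v_11(x) = 0

ℤ_11 = {x ∈ ℚ_11 : v_11(x) ≥ 0} and ℤ_11^× = {x ∈ ℤ_11 : v_11(x) = 0}. Here v_11(50) = v_11(num) − v_11(den) = 0; compare against these criteria.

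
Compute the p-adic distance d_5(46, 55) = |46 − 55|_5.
d_5(46, 55) = 1

Step 1 — x − y = 46 − 55 = -9. Step 2 — v_5(-9) = 0 (factor: -9 = −(5^0 · 9); the sign does not affect v_p). Step 3 — |x − y|_5 = 5^{0} = 1.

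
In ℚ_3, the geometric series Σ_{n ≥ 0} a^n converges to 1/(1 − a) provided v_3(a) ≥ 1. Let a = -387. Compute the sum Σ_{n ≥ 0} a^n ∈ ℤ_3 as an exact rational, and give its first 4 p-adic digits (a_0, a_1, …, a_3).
Σ a^n = 1/(1 − a) = 1/388;  first 4 digits = (1, 0, 2, 0)

v_3(a) = 2 ≥ 1, so the series converges in ℤ_3 to 1/(1 − a) = 1/(1 − (-387)) = 1/388. Expand this rational in ℤ_3: compute digits iteratively via d_i = x_i mod 3, x_{i+1} = (x_i − d_i)/3. The first 4 digits are (1, 0, 2, 0).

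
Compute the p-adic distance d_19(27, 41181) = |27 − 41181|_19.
d_19(27, 41181) = 1/6859

Step 1 — x − y = 27 − 41181 = -41154. Step 2 — v_19(-41154) = 3 (factor: -41154 = −(19^3 · 6); the sign does not affect v_p). Step 3 — |x − y|_19 = 19^{-3} = 1/6859.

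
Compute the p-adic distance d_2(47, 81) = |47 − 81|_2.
d_2(47, 81) = 1/2

Step 1 — x − y = 47 − 81 = -34. Step 2 — v_2(-34) = 1 (factor: -34 = −(2^1 · 17); the sign does not affect v_p). Step 3 — |x − y|_2 = 2^{-1} = 1/2.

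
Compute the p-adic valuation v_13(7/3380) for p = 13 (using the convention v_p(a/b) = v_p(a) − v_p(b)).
v_13(7/3380) = -2

Factor powers of 13 from the numerator and denominator of the reduced fraction: 7 = 13^0 · 7 and 3380 = 13^2 · 20. Apply v_p(a/b) = v_p(a) − v_p(b): v_13(7/3380) = 0 − 2 = -2.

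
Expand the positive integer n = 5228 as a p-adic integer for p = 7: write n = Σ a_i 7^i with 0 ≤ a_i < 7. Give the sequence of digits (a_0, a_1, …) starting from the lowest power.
(a_0, a_1, …) = (6, 4, 1, 1, 2)

Repeated division by 7 gives the digits low-to-high: 5228 = 6 + 4·7^1 + 1·7^2 + 1·7^3 + 2·7^4. Digit sequence: (6, 4, 1, 1, 2).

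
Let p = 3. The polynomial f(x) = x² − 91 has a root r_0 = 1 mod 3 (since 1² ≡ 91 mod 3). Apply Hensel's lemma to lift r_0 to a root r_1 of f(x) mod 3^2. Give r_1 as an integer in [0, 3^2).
r_1 = 1 (mod 9)

Hensel's recurrence: r_{i+1} = r_i − f(r_i)·(f′(r_i))^{-1} mod 3^{i+2}, with f′(x) = 2x. Iterate:
  r_0 = 1 (mod 3)
  r_1 = 1 (mod 9)
Final: r_1 = 1, and one checks f(r_1) ≡ 0 mod 3^2.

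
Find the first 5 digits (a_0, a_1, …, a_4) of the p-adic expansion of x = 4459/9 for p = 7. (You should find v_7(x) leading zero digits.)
(a_0, …, a_4) = (0, 0, 0, 3, 6)

v_7(4459/9) = 3, so a_0 = ... = a_2 = 0. Factor out: x = 7^3 · u with u = 13/9 a unit in ℤ_7. Expand u iteratively via a_{v+i} = u_i mod 7, u_{i+1} = (u_i − a_{v+i})/7:
  u_0 = 13/9;  a_3 = 3;  u_1 = (u_0 − 3)/7 = -2/9
  u_1 = -2/9;  a_4 = 6;  u_2 = (u_1 − 6)/7 = -8/9
Digits: (0, 0, 0, 3, 6).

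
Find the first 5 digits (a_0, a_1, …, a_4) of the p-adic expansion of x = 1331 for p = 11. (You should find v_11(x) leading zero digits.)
(a_0, …, a_4) = (0, 0, 0, 1, 0)

v_11(1331) = 3, so a_0 = ... = a_2 = 0. Factor out: x = 11^3 · u with u = 1 a unit in ℤ_11. Expand u iteratively via a_{v+i} = u_i mod 11, u_{i+1} = (u_i − a_{v+i})/11:
  u_0 = 1;  a_3 = 1;  u_1 = (u_0 − 1)/11 = 0
  u_1 = 0;  a_4 = 0;  u_2 = (u_1 − 0)/11 = 0
Digits: (0, 0, 0, 1, 0).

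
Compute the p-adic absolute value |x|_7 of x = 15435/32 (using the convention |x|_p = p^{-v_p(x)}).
|15435/32|_7 = 1/343

Step 1 — compute v_7(x) by factoring powers of 7 out of the numerator and denominator: v_7(15435/32) = 3. Step 2 — apply |x|_p = p^{-v_p(x)} = 7^{-3} = 1/343.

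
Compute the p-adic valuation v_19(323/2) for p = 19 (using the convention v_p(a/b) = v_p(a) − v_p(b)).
v_19(323/2) = 1

Factor powers of 19 from the numerator and denominator of the reduced fraction: 323 = 19^1 · 17 and 2 = 19^0 · 2. Apply v_p(a/b) = v_p(a) − v_p(b): v_19(323/2) = 1 − 0 = 1.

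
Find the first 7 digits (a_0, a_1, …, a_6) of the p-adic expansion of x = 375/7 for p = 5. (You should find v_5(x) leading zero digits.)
(a_0, …, a_6) = (0, 0, 0, 4, 0, 2, 1)

v_5(375/7) = 3, so a_0 = ... = a_2 = 0. Factor out: x = 5^3 · u with u = 3/7 a unit in ℤ_5. Expand u iteratively via a_{v+i} = u_i mod 5, u_{i+1} = (u_i − a_{v+i})/5:
  u_0 = 3/7;  a_3 = 4;  u_1 = (u_0 − 4)/5 = -5/7
  u_1 = -5/7;  a_4 = 0;  u_2 = (u_1 − 0)/5 = -1/7
  u_2 = -1/7;  a_5 = 2;  u_3 = (u_2 − 2)/5 = -3/7
  u_3 = -3/7;  a_6 = 1;  u_4 = (u_3 − 1)/5 = -2/7
Digits: (0, 0, 0, 4, 0, 2, 1).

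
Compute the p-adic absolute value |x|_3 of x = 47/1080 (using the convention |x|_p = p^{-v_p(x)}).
|47/1080|_3 = 27

Step 1 — compute v_3(x) by factoring powers of 3 out of the numerator and denominator: v_3(47/1080) = -3. Step 2 — apply |x|_p = p^{-v_p(x)} = 3^{3} = 27.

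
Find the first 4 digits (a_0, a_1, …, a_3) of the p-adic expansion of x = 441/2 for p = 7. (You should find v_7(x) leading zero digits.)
(a_0, …, a_3) = (0, 0, 1, 4)

v_7(441/2) = 2, so a_0 = ... = a_1 = 0. Factor out: x = 7^2 · u with u = 9/2 a unit in ℤ_7. Expand u iteratively via a_{v+i} = u_i mod 7, u_{i+1} = (u_i − a_{v+i})/7:
  u_0 = 9/2;  a_2 = 1;  u_1 = (u_0 − 1)/7 = 1/2
  u_1 = 1/2;  a_3 = 4;  u_2 = (u_1 − 4)/7 = -1/2
Digits: (0, 0, 1, 4).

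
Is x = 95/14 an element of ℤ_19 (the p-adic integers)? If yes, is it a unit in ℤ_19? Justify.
x ∈ ℤ_19 but not a unit; v_19(x) = 1 > 0

ℤ_19 = {x ∈ ℚ_19 : v_19(x) ≥ 0} and ℤ_19^× = {x ∈ ℤ_19 : v_19(x) = 0}. Here v_19(95/14) = v_19(num) − v_19(den) = 1; compare against these criteria.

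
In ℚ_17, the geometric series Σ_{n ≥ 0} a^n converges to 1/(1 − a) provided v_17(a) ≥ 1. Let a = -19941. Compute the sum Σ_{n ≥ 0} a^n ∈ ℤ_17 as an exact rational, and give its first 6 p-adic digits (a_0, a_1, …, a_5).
Σ a^n = 1/(1 − a) = 1/19942;  first 6 digits = (1, 0, 16, 12, 0, 8)

v_17(a) = 2 ≥ 1, so the series converges in ℤ_17 to 1/(1 − a) = 1/(1 − (-19941)) = 1/19942. Expand this rational in ℤ_17: compute digits iteratively via d_i = x_i mod 17, x_{i+1} = (x_i − d_i)/17. The first 6 digits are (1, 0, 16, 12, 0, 8).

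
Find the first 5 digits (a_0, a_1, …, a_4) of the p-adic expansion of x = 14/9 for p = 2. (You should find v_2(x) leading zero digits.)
(a_0, …, a_4) = (0, 1, 1, 1, 1)

v_2(14/9) = 1, so a_0 = ... = a_0 = 0. Factor out: x = 2^1 · u with u = 7/9 a unit in ℤ_2. Expand u iteratively via a_{v+i} = u_i mod 2, u_{i+1} = (u_i − a_{v+i})/2:
  u_0 = 7/9;  a_1 = 1;  u_1 = (u_0 − 1)/2 = -1/9
  u_1 = -1/9;  a_2 = 1;  u_2 = (u_1 − 1)/2 = -5/9
  u_2 = -5/9;  a_3 = 1;  u_3 = (u_2 − 1)/2 = -7/9
  u_3 = -7/9;  a_4 = 1;  u_4 = (u_3 − 1)/2 = -8/9
Digits: (0, 1, 1, 1, 1).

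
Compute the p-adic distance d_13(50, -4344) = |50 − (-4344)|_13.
d_13(50, -4344) = 1/2197

Step 1 — x − y = 50 − (-4344) = 4394. Step 2 — v_13(4394) = 3 (factor: 4394 = (13^3 · 2); the sign does not affect v_p). Step 3 — |x − y|_13 = 13^{-3} = 1/2197.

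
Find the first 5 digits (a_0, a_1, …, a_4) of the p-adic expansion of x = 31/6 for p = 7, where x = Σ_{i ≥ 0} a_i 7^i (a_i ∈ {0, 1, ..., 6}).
(a_0, …, a_4) = (4, 6, 5, 5, 5)

v_7(31/6) = 0 (numerator and denominator both coprime to 7), so x ∈ ℤ_7^×. Compute digits iteratively via a_i = x_i mod 7, x_{i+1} = (x_i − a_i)/7, with x_0 = x:
  x_0 = 31/6;  a_0 = 4;  x_1 = (x_0 − 4)/7 = 1/6
  x_1 = 1/6;  a_1 = 6;  x_2 = (x_1 − 6)/7 = -5/6
  x_2 = -5/6;  a_2 = 5;  x_3 = (x_2 − 5)/7 = -5/6
  x_3 = -5/6;  a_3 = 5;  x_4 = (x_3 − 5)/7 = -5/6
  x_4 = -5/6;  a_4 = 5;  x_5 = (x_4 − 5)/7 = -5/6
Digits: (4, 6, 5, 5, 5).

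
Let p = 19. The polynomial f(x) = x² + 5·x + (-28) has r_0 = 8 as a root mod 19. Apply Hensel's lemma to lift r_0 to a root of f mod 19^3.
r_2 = 6468 (mod 6859)

Hensel: r_{i+1} = r_i − f(r_i)·(f′(r_i))^{-1} mod 19^{i+2}, f′(x) = 2x + 5. Iterate:
  r_0 = 8 (mod 19)
  r_1 = 331 (mod 361)
  r_2 = 6468 (mod 6859)
Final: r = 6468 satisfies f(r) ≡ 0 mod 19^3.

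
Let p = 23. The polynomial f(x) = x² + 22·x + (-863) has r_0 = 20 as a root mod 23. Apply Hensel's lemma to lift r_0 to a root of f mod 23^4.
r_3 = 142620 (mod 279841)

Hensel: r_{i+1} = r_i − f(r_i)·(f′(r_i))^{-1} mod 23^{i+2}, f′(x) = 2x + 22. Iterate:
  r_0 = 20 (mod 23)
  r_1 = 319 (mod 529)
  r_2 = 8783 (mod 12167)
  r_3 = 142620 (mod 279841)
Final: r = 142620 satisfies f(r) ≡ 0 mod 23^4.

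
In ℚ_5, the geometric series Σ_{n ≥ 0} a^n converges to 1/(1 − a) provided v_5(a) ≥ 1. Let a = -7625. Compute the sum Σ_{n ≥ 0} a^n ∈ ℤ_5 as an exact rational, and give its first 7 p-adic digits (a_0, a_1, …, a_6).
Σ a^n = 1/(1 − a) = 1/7626;  first 7 digits = (1, 0, 0, 4, 2, 2, 0)

v_5(a) = 3 ≥ 1, so the series converges in ℤ_5 to 1/(1 − a) = 1/(1 − (-7625)) = 1/7626. Expand this rational in ℤ_5: compute digits iteratively via d_i = x_i mod 5, x_{i+1} = (x_i − d_i)/5. The first 7 digits are (1, 0, 0, 4, 2, 2, 0).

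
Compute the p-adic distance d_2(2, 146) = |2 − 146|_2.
d_2(2, 146) = 1/16

Step 1 — x − y = 2 − 146 = -144. Step 2 — v_2(-144) = 4 (factor: -144 = −(2^4 · 9); the sign does not affect v_p). Step 3 — |x − y|_2 = 2^{-4} = 1/16.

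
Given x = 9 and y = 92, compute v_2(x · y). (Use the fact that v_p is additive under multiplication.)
v_2(828) = 2

v_p(x) = 0 (factor: 9 = 2^0 · 9); v_p(y) = 2 (factor: 92 = 2^2 · 23). Additivity: v_p(xy) = v_p(x) + v_p(y) = 0 + 2 = 2. (Direct check: xy = 828 = 2^2 · (207).)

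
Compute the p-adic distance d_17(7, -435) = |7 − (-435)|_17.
d_17(7, -435) = 1/17

Step 1 — x − y = 7 − (-435) = 442. Step 2 — v_17(442) = 1 (factor: 442 = (17^1 · 26); the sign does not affect v_p). Step 3 — |x − y|_17 = 17^{-1} = 1/17.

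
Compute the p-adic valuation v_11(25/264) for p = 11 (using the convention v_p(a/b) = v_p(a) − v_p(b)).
v_11(25/264) = -1

Factor powers of 11 from the numerator and denominator of the reduced fraction: 25 = 11^0 · 25 and 264 = 11^1 · 24. Apply v_p(a/b) = v_p(a) − v_p(b): v_11(25/264) = 0 − 1 = -1.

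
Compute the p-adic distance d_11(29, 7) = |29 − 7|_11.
d_11(29, 7) = 1/11

Step 1 — x − y = 29 − 7 = 22. Step 2 — v_11(22) = 1 (factor: 22 = (11^1 · 2); the sign does not affect v_p). Step 3 — |x − y|_11 = 11^{-1} = 1/11.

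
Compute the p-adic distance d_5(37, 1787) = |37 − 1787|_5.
d_5(37, 1787) = 1/125

Step 1 — x − y = 37 − 1787 = -1750. Step 2 — v_5(-1750) = 3 (factor: -1750 = −(5^3 · 14); the sign does not affect v_p). Step 3 — |x − y|_5 = 5^{-3} = 1/125.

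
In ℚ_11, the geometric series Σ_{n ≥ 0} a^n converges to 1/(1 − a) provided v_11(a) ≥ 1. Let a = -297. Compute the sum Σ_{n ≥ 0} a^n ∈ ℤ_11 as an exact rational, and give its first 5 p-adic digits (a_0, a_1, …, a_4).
Σ a^n = 1/(1 − a) = 1/298;  first 5 digits = (1, 6, 0, 7, 7)

v_11(a) = 1 ≥ 1, so the series converges in ℤ_11 to 1/(1 − a) = 1/(1 − (-297)) = 1/298. Expand this rational in ℤ_11: compute digits iteratively via d_i = x_i mod 11, x_{i+1} = (x_i − d_i)/11. The first 5 digits are (1, 6, 0, 7, 7).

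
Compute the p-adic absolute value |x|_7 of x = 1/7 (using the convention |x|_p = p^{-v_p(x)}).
|1/7|_7 = 7

Step 1 — compute v_7(x) by factoring powers of 7 out of the numerator and denominator: v_7(1/7) = -1. Step 2 — apply |x|_p = p^{-v_p(x)} = 7^{1} = 7.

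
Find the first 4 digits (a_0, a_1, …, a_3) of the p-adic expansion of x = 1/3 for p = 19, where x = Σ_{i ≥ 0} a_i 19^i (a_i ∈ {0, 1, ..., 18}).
(a_0, …, a_3) = (13, 12, 12, 12)

v_19(1/3) = 0 (numerator and denominator both coprime to 19), so x ∈ ℤ_19^×. Compute digits iteratively via a_i = x_i mod 19, x_{i+1} = (x_i − a_i)/19, with x_0 = x:
  x_0 = 1/3;  a_0 = 13;  x_1 = (x_0 − 13)/19 = -2/3
  x_1 = -2/3;  a_1 = 12;  x_2 = (x_1 − 12)/19 = -2/3
  x_2 = -2/3;  a_2 = 12;  x_3 = (x_2 − 12)/19 = -2/3
  x_3 = -2/3;  a_3 = 12;  x_4 = (x_3 − 12)/19 = -2/3
Digits: (13, 12, 12, 12).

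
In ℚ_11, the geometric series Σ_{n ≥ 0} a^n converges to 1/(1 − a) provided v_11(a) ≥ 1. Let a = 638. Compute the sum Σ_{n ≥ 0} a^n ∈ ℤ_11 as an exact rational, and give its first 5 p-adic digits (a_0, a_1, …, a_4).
Σ a^n = 1/(1 − a) = -1/637;  first 5 digits = (1, 3, 3, 3, 4)

v_11(a) = 1 ≥ 1, so the series converges in ℤ_11 to 1/(1 − a) = 1/(1 − 638) = -1/637. Expand this rational in ℤ_11: compute digits iteratively via d_i = x_i mod 11, x_{i+1} = (x_i − d_i)/11. The first 5 digits are (1, 3, 3, 3, 4).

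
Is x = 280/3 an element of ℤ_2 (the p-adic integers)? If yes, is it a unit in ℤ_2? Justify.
x ∈ ℤ_2 but not a unit; v_2(x) = 3 > 0

ℤ_2 = {x ∈ ℚ_2 : v_2(x) ≥ 0} and ℤ_2^× = {x ∈ ℤ_2 : v_2(x) = 0}. Here v_2(280/3) = v_2(num) − v_2(den) = 3; compare against these criteria.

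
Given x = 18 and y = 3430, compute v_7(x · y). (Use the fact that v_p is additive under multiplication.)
v_7(61740) = 3

v_p(x) = 0 (factor: 18 = 7^0 · 18); v_p(y) = 3 (factor: 3430 = 7^3 · 10). Additivity: v_p(xy) = v_p(x) + v_p(y) = 0 + 3 = 3. (Direct check: xy = 61740 = 7^3 · (180).)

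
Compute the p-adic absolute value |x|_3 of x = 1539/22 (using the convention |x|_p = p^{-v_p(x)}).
|1539/22|_3 = 1/81

Step 1 — compute v_3(x) by factoring powers of 3 out of the numerator and denominator: v_3(1539/22) = 4. Step 2 — apply |x|_p = p^{-v_p(x)} = 3^{-4} = 1/81.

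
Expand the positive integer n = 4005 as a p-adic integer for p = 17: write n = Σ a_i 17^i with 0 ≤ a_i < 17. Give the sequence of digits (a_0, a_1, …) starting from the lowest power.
(a_0, a_1, …) = (10, 14, 13)

Repeated division by 17 gives the digits low-to-high: 4005 = 10 + 14·17^1 + 13·17^2. Digit sequence: (10, 14, 13).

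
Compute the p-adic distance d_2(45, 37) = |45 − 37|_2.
d_2(45, 37) = 1/8

Step 1 — x − y = 45 − 37 = 8. Step 2 — v_2(8) = 3 (factor: 8 = (2^3 · 1); the sign does not affect v_p). Step 3 — |x − y|_2 = 2^{-3} = 1/8.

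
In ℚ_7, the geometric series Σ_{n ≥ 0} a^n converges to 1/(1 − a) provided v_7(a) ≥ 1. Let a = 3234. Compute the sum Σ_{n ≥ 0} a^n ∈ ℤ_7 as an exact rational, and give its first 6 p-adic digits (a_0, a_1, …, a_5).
Σ a^n = 1/(1 − a) = -1/3233;  first 6 digits = (1, 0, 3, 2, 3, 6)

v_7(a) = 2 ≥ 1, so the series converges in ℤ_7 to 1/(1 − a) = 1/(1 − 3234) = -1/3233. Expand this rational in ℤ_7: compute digits iteratively via d_i = x_i mod 7, x_{i+1} = (x_i − d_i)/7. The first 6 digits are (1, 0, 3, 2, 3, 6).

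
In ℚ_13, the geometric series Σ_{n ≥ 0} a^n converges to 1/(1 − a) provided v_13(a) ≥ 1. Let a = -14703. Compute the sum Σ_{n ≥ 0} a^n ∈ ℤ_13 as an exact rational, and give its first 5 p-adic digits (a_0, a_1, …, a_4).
Σ a^n = 1/(1 − a) = 1/14704;  first 5 digits = (1, 0, 4, 6, 2)

v_13(a) = 2 ≥ 1, so the series converges in ℤ_13 to 1/(1 − a) = 1/(1 − (-14703)) = 1/14704. Expand this rational in ℤ_13: compute digits iteratively via d_i = x_i mod 13, x_{i+1} = (x_i − d_i)/13. The first 5 digits are (1, 0, 4, 6, 2).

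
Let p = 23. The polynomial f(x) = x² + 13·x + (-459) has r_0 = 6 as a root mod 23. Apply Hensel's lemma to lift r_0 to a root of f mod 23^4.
r_3 = 112591 (mod 279841)

Hensel: r_{i+1} = r_i − f(r_i)·(f′(r_i))^{-1} mod 23^{i+2}, f′(x) = 2x + 13. Iterate:
  r_0 = 6 (mod 23)
  r_1 = 443 (mod 529)
  r_2 = 3088 (mod 12167)
  r_3 = 112591 (mod 279841)
Final: r = 112591 satisfies f(r) ≡ 0 mod 23^4.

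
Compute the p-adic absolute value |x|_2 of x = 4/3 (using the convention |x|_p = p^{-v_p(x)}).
|4/3|_2 = 1/4

Step 1 — compute v_2(x) by factoring powers of 2 out of the numerator and denominator: v_2(4/3) = 2. Step 2 — apply |x|_p = p^{-v_p(x)} = 2^{-2} = 1/4.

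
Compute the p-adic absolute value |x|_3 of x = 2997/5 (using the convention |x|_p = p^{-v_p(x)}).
|2997/5|_3 = 1/81

Step 1 — compute v_3(x) by factoring powers of 3 out of the numerator and denominator: v_3(2997/5) = 4. Step 2 — apply |x|_p = p^{-v_p(x)} = 3^{-4} = 1/81.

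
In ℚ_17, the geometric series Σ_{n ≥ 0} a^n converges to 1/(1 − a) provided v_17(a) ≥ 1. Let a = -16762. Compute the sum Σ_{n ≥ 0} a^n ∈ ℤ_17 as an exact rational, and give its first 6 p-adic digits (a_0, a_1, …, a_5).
Σ a^n = 1/(1 − a) = 1/16763;  first 6 digits = (1, 0, 10, 13, 14, 10)

v_17(a) = 2 ≥ 1, so the series converges in ℤ_17 to 1/(1 − a) = 1/(1 − (-16762)) = 1/16763. Expand this rational in ℤ_17: compute digits iteratively via d_i = x_i mod 17, x_{i+1} = (x_i − d_i)/17. The first 6 digits are (1, 0, 10, 13, 14, 10).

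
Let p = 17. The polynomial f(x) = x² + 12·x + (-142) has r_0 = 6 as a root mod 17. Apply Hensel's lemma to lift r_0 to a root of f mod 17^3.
r_2 = 2488 (mod 4913)

Hensel: r_{i+1} = r_i − f(r_i)·(f′(r_i))^{-1} mod 17^{i+2}, f′(x) = 2x + 12. Iterate:
  r_0 = 6 (mod 17)
  r_1 = 176 (mod 289)
  r_2 = 2488 (mod 4913)
Final: r = 2488 satisfies f(r) ≡ 0 mod 17^3.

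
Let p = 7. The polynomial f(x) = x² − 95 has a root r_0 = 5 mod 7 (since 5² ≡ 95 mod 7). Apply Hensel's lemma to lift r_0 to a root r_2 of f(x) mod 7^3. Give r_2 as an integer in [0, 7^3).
r_2 = 110 (mod 343)

Hensel's recurrence: r_{i+1} = r_i − f(r_i)·(f′(r_i))^{-1} mod 7^{i+2}, with f′(x) = 2x. Iterate:
  r_0 = 5 (mod 7)
  r_1 = 12 (mod 49)
  r_2 = 110 (mod 343)
Final: r_2 = 110, and one checks f(r_2) ≡ 0 mod 7^3.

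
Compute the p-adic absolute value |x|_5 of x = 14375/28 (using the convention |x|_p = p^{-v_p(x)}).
|14375/28|_5 = 1/625

Step 1 — compute v_5(x) by factoring powers of 5 out of the numerator and denominator: v_5(14375/28) = 4. Step 2 — apply |x|_p = p^{-v_p(x)} = 5^{-4} = 1/625.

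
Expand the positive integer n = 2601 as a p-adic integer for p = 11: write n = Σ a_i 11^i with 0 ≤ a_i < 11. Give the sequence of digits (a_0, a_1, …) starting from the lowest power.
(a_0, a_1, …) = (5, 5, 10, 1)

Repeated division by 11 gives the digits low-to-high: 2601 = 5 + 5·11^1 + 10·11^2 + 1·11^3. Digit sequence: (5, 5, 10, 1).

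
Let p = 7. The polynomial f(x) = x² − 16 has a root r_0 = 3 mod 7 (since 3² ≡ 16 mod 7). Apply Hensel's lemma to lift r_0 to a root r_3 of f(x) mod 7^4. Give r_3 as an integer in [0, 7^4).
r_3 = 2397 (mod 2401)

Hensel's recurrence: r_{i+1} = r_i − f(r_i)·(f′(r_i))^{-1} mod 7^{i+2}, with f′(x) = 2x. Iterate:
  r_0 = 3 (mod 7)
  r_1 = 45 (mod 49)
  r_2 = 339 (mod 343)
  r_3 = 2397 (mod 2401)
Final: r_3 = 2397, and one checks f(r_3) ≡ 0 mod 7^4.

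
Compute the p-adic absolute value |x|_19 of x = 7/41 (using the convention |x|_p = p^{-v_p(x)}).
|7/41|_19 = 1

Step 1 — compute v_19(x) by factoring powers of 19 out of the numerator and denominator: v_19(7/41) = 0. Step 2 — apply |x|_p = p^{-v_p(x)} = 19^{0} = 1.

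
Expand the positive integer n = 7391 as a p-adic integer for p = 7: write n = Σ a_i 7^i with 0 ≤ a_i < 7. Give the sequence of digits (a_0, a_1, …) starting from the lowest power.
(a_0, a_1, …) = (6, 5, 3, 0, 3)

Repeated division by 7 gives the digits low-to-high: 7391 = 6 + 5·7^1 + 3·7^2 + 3·7^4. Digit sequence: (6, 5, 3, 0, 3).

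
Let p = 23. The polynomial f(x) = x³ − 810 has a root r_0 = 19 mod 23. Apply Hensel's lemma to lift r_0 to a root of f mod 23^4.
r_3 = 114168 (mod 279841)

Hensel: r_{i+1} = r_i − f(r_i)/f′(r_i) mod 23^{i+2}, where f′(x) = 3x². Iterate:
  r_0 = 19 (mod 23)
  r_1 = 433 (mod 529)
  r_2 = 4665 (mod 12167)
  r_3 = 114168 (mod 279841)
Final: r = 114168 with f(r) ≡ 0 mod 23^4.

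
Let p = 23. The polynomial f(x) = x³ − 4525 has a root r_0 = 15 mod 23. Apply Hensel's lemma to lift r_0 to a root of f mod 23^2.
r_1 = 291 (mod 529)

Hensel: r_{i+1} = r_i − f(r_i)/f′(r_i) mod 23^{i+2}, where f′(x) = 3x². Iterate:
  r_0 = 15 (mod 23)
  r_1 = 291 (mod 529)
Final: r = 291 with f(r) ≡ 0 mod 23^2.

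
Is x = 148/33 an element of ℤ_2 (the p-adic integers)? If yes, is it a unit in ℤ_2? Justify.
x ∈ ℤ_2 but not a unit; v_2(x) = 2 > 0

ℤ_2 = {x ∈ ℚ_2 : v_2(x) ≥ 0} and ℤ_2^× = {x ∈ ℤ_2 : v_2(x) = 0}. Here v_2(148/33) = v_2(num) − v_2(den) = 2; compare against these criteria.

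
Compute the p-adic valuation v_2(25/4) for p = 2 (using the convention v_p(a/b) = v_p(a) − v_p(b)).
v_2(25/4) = -2

Factor powers of 2 from the numerator and denominator of the reduced fraction: 25 = 2^0 · 25 and 4 = 2^2 · 1. Apply v_p(a/b) = v_p(a) − v_p(b): v_2(25/4) = 0 − 2 = -2.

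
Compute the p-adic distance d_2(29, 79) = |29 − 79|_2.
d_2(29, 79) = 1/2

Step 1 — x − y = 29 − 79 = -50. Step 2 — v_2(-50) = 1 (factor: -50 = −(2^1 · 25); the sign does not affect v_p). Step 3 — |x − y|_2 = 2^{-1} = 1/2.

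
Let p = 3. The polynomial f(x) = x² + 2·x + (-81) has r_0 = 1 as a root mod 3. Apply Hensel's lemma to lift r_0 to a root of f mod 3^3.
r_2 = 25 (mod 27)

Hensel: r_{i+1} = r_i − f(r_i)·(f′(r_i))^{-1} mod 3^{i+2}, f′(x) = 2x + 2. Iterate:
  r_0 = 1 (mod 3)
  r_1 = 7 (mod 9)
  r_2 = 25 (mod 27)
Final: r = 25 satisfies f(r) ≡ 0 mod 3^3.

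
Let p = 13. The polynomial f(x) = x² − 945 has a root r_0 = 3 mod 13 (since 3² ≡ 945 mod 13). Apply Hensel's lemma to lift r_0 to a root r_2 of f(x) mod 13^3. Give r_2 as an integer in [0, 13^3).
r_2 = 497 (mod 2197)

Hensel's recurrence: r_{i+1} = r_i − f(r_i)·(f′(r_i))^{-1} mod 13^{i+2}, with f′(x) = 2x. Iterate:
  r_0 = 3 (mod 13)
  r_1 = 159 (mod 169)
  r_2 = 497 (mod 2197)
Final: r_2 = 497, and one checks f(r_2) ≡ 0 mod 13^3.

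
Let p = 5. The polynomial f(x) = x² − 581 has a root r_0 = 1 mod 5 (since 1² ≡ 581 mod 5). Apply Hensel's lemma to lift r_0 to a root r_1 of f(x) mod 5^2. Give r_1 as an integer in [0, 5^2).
r_1 = 16 (mod 25)

Hensel's recurrence: r_{i+1} = r_i − f(r_i)·(f′(r_i))^{-1} mod 5^{i+2}, with f′(x) = 2x. Iterate:
  r_0 = 1 (mod 5)
  r_1 = 16 (mod 25)
Final: r_1 = 16, and one checks f(r_1) ≡ 0 mod 5^2.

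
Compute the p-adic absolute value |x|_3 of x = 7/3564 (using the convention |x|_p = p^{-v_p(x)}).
|7/3564|_3 = 81

Step 1 — compute v_3(x) by factoring powers of 3 out of the numerator and denominator: v_3(7/3564) = -4. Step 2 — apply |x|_p = p^{-v_p(x)} = 3^{4} = 81.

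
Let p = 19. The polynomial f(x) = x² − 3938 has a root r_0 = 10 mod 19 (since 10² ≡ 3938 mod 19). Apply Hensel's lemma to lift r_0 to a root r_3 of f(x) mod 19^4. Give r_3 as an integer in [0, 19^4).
r_3 = 91571 (mod 130321)

Hensel's recurrence: r_{i+1} = r_i − f(r_i)·(f′(r_i))^{-1} mod 19^{i+2}, with f′(x) = 2x. Iterate:
  r_0 = 10 (mod 19)
  r_1 = 238 (mod 361)
  r_2 = 2404 (mod 6859)
  r_3 = 91571 (mod 130321)
Final: r_3 = 91571, and one checks f(r_3) ≡ 0 mod 19^4.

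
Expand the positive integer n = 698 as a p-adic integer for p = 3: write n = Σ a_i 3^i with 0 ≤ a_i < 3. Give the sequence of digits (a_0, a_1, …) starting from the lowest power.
(a_0, a_1, …) = (2, 1, 2, 1, 2, 2)

Repeated division by 3 gives the digits low-to-high: 698 = 2 + 1·3^1 + 2·3^2 + 1·3^3 + 2·3^4 + 2·3^5. Digit sequence: (2, 1, 2, 1, 2, 2).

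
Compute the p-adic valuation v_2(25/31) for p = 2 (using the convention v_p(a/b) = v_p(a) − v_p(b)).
v_2(25/31) = 0

Factor powers of 2 from the numerator and denominator of the reduced fraction: 25 = 2^0 · 25 and 31 = 2^0 · 31. Apply v_p(a/b) = v_p(a) − v_p(b): v_2(25/31) = 0 − 0 = 0.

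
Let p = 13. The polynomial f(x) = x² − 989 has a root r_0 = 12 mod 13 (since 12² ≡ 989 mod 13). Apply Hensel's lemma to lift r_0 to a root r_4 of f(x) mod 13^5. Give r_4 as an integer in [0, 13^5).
r_4 = 336829 (mod 371293)

Hensel's recurrence: r_{i+1} = r_i − f(r_i)·(f′(r_i))^{-1} mod 13^{i+2}, with f′(x) = 2x. Iterate:
  r_0 = 12 (mod 13)
  r_1 = 12 (mod 169)
  r_2 = 688 (mod 2197)
  r_3 = 22658 (mod 28561)
  r_4 = 336829 (mod 371293)
Final: r_4 = 336829, and one checks f(r_4) ≡ 0 mod 13^5.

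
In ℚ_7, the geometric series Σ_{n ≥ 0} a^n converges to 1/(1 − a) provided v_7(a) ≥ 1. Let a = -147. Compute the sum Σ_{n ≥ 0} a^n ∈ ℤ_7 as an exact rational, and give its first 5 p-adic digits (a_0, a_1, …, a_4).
Σ a^n = 1/(1 − a) = 1/148;  first 5 digits = (1, 0, 4, 6, 1)

v_7(a) = 2 ≥ 1, so the series converges in ℤ_7 to 1/(1 − a) = 1/(1 − (-147)) = 1/148. Expand this rational in ℤ_7: compute digits iteratively via d_i = x_i mod 7, x_{i+1} = (x_i − d_i)/7. The first 5 digits are (1, 0, 4, 6, 1).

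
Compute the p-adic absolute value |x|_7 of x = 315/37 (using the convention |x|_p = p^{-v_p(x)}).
|315/37|_7 = 1/7

Step 1 — compute v_7(x) by factoring powers of 7 out of the numerator and denominator: v_7(315/37) = 1. Step 2 — apply |x|_p = p^{-v_p(x)} = 7^{-1} = 1/7.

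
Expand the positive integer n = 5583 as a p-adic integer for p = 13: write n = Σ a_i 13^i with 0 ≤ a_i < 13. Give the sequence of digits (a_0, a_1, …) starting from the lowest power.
(a_0, a_1, …) = (6, 0, 7, 2)

Repeated division by 13 gives the digits low-to-high: 5583 = 6 + 7·13^2 + 2·13^3. Digit sequence: (6, 0, 7, 2).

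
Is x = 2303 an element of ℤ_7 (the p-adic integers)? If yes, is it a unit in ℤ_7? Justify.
x ∈ ℤ_7 but not a unit; v_7(x) = 2 > 0

ℤ_7 = {x ∈ ℚ_7 : v_7(x) ≥ 0} and ℤ_7^× = {x ∈ ℤ_7 : v_7(x) = 0}. Here v_7(2303) = v_7(num) − v_7(den) = 2; compare against these criteria.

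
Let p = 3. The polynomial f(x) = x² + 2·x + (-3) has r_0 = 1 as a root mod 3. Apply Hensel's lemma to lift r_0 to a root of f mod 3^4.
r_3 = 1 (mod 81)

Hensel: r_{i+1} = r_i − f(r_i)·(f′(r_i))^{-1} mod 3^{i+2}, f′(x) = 2x + 2. Iterate:
  r_0 = 1 (mod 3)
  r_1 = 1 (mod 9)
  r_2 = 1 (mod 27)
  r_3 = 1 (mod 81)
Final: r = 1 satisfies f(r) ≡ 0 mod 3^4.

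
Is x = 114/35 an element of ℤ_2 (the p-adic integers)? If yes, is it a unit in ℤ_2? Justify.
x ∈ ℤ_2 but not a unit; v_2(x) = 1 > 0

ℤ_2 = {x ∈ ℚ_2 : v_2(x) ≥ 0} and ℤ_2^× = {x ∈ ℤ_2 : v_2(x) = 0}. Here v_2(114/35) = v_2(num) − v_2(den) = 1; compare against these criteria.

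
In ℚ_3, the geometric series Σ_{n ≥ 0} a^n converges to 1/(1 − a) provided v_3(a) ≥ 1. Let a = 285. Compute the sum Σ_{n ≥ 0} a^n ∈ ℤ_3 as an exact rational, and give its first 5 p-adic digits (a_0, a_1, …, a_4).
Σ a^n = 1/(1 − a) = -1/284;  first 5 digits = (1, 2, 2, 2, 1)

v_3(a) = 1 ≥ 1, so the series converges in ℤ_3 to 1/(1 − a) = 1/(1 − 285) = -1/284. Expand this rational in ℤ_3: compute digits iteratively via d_i = x_i mod 3, x_{i+1} = (x_i − d_i)/3. The first 5 digits are (1, 2, 2, 2, 1).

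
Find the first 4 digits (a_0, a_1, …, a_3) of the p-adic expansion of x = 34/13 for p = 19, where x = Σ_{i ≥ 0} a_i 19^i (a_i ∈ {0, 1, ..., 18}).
(a_0, …, a_3) = (7, 10, 17, 2)

v_19(34/13) = 0 (numerator and denominator both coprime to 19), so x ∈ ℤ_19^×. Compute digits iteratively via a_i = x_i mod 19, x_{i+1} = (x_i − a_i)/19, with x_0 = x:
  x_0 = 34/13;  a_0 = 7;  x_1 = (x_0 − 7)/19 = -3/13
  x_1 = -3/13;  a_1 = 10;  x_2 = (x_1 − 10)/19 = -7/13
  x_2 = -7/13;  a_2 = 17;  x_3 = (x_2 − 17)/19 = -12/13
  x_3 = -12/13;  a_3 = 2;  x_4 = (x_3 − 2)/19 = -2/13
Digits: (7, 10, 17, 2).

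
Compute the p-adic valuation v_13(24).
v_13(24) = 0

v_13(n) is the largest exponent k such that 13^k divides n. Factor out: 24 = 13^0 · 24. (Sign doesn't affect v_p.) So v_13(24) = 0.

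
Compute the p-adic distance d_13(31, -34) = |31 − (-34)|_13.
d_13(31, -34) = 1/13

Step 1 — x − y = 31 − (-34) = 65. Step 2 — v_13(65) = 1 (factor: 65 = (13^1 · 5); the sign does not affect v_p). Step 3 — |x − y|_13 = 13^{-1} = 1/13.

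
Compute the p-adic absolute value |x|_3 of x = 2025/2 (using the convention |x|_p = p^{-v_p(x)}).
|2025/2|_3 = 1/81

Step 1 — compute v_3(x) by factoring powers of 3 out of the numerator and denominator: v_3(2025/2) = 4. Step 2 — apply |x|_p = p^{-v_p(x)} = 3^{-4} = 1/81.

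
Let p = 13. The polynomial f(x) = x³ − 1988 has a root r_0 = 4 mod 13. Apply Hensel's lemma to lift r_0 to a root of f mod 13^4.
r_3 = 6283 (mod 28561)

Hensel: r_{i+1} = r_i − f(r_i)/f′(r_i) mod 13^{i+2}, where f′(x) = 3x². Iterate:
  r_0 = 4 (mod 13)
  r_1 = 30 (mod 169)
  r_2 = 1889 (mod 2197)
  r_3 = 6283 (mod 28561)
Final: r = 6283 with f(r) ≡ 0 mod 13^4.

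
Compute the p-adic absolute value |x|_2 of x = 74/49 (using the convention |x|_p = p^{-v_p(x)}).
|74/49|_2 = 1/2

Step 1 — compute v_2(x) by factoring powers of 2 out of the numerator and denominator: v_2(74/49) = 1. Step 2 — apply |x|_p = p^{-v_p(x)} = 2^{-1} = 1/2.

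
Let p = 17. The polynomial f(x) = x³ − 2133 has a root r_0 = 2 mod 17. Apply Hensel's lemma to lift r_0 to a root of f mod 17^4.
r_3 = 8536 (mod 83521)

Hensel: r_{i+1} = r_i − f(r_i)/f′(r_i) mod 17^{i+2}, where f′(x) = 3x². Iterate:
  r_0 = 2 (mod 17)
  r_1 = 155 (mod 289)
  r_2 = 3623 (mod 4913)
  r_3 = 8536 (mod 83521)
Final: r = 8536 with f(r) ≡ 0 mod 17^4.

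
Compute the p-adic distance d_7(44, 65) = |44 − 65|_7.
d_7(44, 65) = 1/7

Step 1 — x − y = 44 − 65 = -21. Step 2 — v_7(-21) = 1 (factor: -21 = −(7^1 · 3); the sign does not affect v_p). Step 3 — |x − y|_7 = 7^{-1} = 1/7.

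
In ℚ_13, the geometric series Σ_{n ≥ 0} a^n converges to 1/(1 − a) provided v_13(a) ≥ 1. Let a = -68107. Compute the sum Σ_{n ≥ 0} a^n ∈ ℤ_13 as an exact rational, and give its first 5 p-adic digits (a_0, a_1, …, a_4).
Σ a^n = 1/(1 − a) = 1/68108;  first 5 digits = (1, 0, 0, 8, 10)

v_13(a) = 3 ≥ 1, so the series converges in ℤ_13 to 1/(1 − a) = 1/(1 − (-68107)) = 1/68108. Expand this rational in ℤ_13: compute digits iteratively via d_i = x_i mod 13, x_{i+1} = (x_i − d_i)/13. The first 5 digits are (1, 0, 0, 8, 10).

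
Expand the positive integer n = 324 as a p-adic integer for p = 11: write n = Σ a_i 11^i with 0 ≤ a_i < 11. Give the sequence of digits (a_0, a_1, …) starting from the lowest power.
(a_0, a_1, …) = (5, 7, 2)

Repeated division by 11 gives the digits low-to-high: 324 = 5 + 7·11^1 + 2·11^2. Digit sequence: (5, 7, 2).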